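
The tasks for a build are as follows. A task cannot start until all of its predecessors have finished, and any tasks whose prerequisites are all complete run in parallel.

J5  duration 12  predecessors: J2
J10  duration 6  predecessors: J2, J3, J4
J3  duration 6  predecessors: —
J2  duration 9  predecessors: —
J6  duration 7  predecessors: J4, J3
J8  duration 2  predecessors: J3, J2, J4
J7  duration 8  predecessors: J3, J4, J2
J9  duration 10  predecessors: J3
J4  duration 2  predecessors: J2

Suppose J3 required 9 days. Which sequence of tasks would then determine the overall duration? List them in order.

J2, J5

Critical path before the change: J2→J5 = 9+12 = 21 giving 21 days.
J3 has 5 days of float (longest path through it is 16).
That remains the longest chain; total 21 days.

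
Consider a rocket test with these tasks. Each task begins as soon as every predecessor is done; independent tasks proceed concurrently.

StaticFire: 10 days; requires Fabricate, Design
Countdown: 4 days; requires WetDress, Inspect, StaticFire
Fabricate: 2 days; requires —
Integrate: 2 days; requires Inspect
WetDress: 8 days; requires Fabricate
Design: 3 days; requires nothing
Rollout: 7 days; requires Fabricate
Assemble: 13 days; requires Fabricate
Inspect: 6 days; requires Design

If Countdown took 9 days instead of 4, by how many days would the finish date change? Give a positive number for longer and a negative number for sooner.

5

As given, the longest chain is Design→StaticFire→Countdown = 3+10+4 = 17, so the finish is 17 days.
Countdown lies on that path, so at 9 days the path becomes 22 days.
That remains the longest chain; total 22 days.
Change in finish: 22 − 17 = +5 days.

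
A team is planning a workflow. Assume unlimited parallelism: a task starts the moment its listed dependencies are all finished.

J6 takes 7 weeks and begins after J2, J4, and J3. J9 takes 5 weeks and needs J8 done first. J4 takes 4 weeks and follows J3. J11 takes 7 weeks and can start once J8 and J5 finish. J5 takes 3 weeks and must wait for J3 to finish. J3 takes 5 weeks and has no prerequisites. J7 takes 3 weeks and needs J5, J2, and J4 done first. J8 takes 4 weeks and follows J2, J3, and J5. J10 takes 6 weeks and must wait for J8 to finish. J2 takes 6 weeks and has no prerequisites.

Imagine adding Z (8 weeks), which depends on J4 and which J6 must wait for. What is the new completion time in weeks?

24

Originally the job takes 19 weeks.
With Z inserted, J6 now waits for max(J2, J4, J3, Z).
New critical path: J3→J4→Z→J6 = 5+4+8+7 = 24 ⇒ 24 weeks.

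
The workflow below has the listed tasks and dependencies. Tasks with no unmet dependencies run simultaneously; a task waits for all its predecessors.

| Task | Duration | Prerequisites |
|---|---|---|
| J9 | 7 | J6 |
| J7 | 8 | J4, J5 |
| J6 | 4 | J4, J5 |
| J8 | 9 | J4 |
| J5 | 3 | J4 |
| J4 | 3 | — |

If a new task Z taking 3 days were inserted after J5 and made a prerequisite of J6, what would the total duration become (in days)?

Originally the schedule takes 17 days.
With Z inserted, J6 now waits for max(J4, J5, Z).
New critical path: J4→J5→Z→J6→J9 = 3+3+3+4+7 = 20 ⇒ 20 days.

20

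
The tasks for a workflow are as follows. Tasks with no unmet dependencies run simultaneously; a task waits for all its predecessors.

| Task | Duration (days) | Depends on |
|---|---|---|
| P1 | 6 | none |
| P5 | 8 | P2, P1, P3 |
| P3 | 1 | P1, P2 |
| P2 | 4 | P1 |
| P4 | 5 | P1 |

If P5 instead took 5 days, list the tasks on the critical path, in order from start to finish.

P1, P2, P3, P5

As given, the longest chain is P1→P2→P3→P5 = 6+4+1+8 = 19, so the finish is 19 days.
P5 is on the critical path; changing it to 5 makes that path 16 days.
No other chain overtakes it, so the finish is 16 days.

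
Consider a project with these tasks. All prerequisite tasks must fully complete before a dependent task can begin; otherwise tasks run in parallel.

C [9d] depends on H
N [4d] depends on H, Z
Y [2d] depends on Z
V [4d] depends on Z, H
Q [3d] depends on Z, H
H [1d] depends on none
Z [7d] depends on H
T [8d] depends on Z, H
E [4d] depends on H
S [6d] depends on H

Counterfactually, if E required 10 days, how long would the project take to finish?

16

Critical path before the change: H→Z→T = 1+7+8 = 16 giving 16 days.
The longest path through E is only 5 days, so E has float 11.
The critical path is still H→Z→T; finish is now 16 days.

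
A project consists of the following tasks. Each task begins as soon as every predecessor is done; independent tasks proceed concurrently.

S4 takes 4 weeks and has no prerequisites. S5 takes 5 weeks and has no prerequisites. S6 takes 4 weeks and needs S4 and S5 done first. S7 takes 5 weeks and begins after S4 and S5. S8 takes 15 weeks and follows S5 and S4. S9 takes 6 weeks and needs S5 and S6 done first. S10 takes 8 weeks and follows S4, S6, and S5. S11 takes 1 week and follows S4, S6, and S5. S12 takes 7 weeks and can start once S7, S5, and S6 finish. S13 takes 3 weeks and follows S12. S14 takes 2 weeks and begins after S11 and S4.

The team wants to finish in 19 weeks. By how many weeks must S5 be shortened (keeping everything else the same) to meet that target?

1

Current finish: 20 weeks; target: 19.
S5 is on every critical path, so each week cut from S5 cuts the finish by one (this holds down to a finish of 19).
Need 20 − 19 = 1 week off S5 → S5 becomes 4 weeks, finish becomes 19.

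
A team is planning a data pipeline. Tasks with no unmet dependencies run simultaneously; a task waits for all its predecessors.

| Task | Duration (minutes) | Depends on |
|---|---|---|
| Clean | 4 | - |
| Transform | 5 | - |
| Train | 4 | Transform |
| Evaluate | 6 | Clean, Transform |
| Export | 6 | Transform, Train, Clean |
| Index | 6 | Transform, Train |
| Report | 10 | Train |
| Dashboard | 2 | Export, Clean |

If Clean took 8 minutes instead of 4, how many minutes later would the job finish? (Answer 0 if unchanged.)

0

The binding path is Transform→Train→Report = 5+4+10 = 19; finish at 19 minutes.
The longest path through Clean is only 12 minutes, so Clean has float 7.
No other chain overtakes it, so the finish is 19 minutes.
Change in finish: 19 − 19 = +0 minutes.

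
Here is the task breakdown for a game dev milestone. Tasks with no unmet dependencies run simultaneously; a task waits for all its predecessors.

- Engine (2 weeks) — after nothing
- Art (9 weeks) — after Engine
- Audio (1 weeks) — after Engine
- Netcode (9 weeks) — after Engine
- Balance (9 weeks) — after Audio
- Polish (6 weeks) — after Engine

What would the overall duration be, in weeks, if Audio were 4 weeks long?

As given, the longest chain is Engine→Audio→Balance = 2+1+9 = 12, so the finish is 12 weeks.
Audio is on the critical path; changing it to 4 makes that path 15 weeks.
No other chain overtakes it, so the finish is 15 weeks.

15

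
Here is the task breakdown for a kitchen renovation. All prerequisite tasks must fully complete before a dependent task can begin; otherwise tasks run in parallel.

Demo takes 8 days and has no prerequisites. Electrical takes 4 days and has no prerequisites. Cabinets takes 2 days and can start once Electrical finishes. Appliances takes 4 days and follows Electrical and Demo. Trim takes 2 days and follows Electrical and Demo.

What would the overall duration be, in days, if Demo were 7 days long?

As given, the longest chain is Demo→Appliances = 8+4 = 12, so the finish is 12 days.
Demo is on the critical path; changing it to 7 makes that path 11 days.
The critical path is still Demo→Appliances; finish is now 11 days.

11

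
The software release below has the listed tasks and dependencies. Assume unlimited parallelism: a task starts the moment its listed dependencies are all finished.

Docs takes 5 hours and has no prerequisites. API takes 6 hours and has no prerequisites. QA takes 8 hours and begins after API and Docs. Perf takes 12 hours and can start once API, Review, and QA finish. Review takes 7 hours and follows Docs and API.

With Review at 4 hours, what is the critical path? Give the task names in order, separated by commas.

API, QA, Perf

The binding path is API→QA→Perf = 6+8+12 = 26; finish at 26 hours.
Review has 1 hour of float (longest path through it is 25).
No other chain overtakes it, so the finish is 26 hours.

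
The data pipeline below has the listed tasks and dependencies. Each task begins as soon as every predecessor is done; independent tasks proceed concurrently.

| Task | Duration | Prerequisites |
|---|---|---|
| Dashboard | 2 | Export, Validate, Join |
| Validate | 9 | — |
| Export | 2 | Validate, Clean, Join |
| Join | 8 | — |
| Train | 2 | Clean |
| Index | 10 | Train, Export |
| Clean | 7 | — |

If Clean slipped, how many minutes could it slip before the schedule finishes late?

2

Critical path: Validate→Export→Index = 9+2+10 = 21, so the finish is 21 minutes.
The longest chain containing Clean totals 19 minutes.
Slack of Clean = 2 − 0 = 2 minutes.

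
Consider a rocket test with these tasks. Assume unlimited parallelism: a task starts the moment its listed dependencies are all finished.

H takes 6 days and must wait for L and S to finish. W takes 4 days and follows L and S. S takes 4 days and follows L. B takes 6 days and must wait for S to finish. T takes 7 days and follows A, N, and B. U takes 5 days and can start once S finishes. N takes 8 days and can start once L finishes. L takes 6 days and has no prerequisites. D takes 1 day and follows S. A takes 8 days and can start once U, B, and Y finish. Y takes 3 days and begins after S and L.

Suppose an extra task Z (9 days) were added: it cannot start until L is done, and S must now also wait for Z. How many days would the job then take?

40

Originally the job takes 31 days.
With Z inserted, S now waits for max(L, Z).
New critical path: L→Z→S→B→A→T = 6+9+4+6+8+7 = 40 ⇒ 40 days.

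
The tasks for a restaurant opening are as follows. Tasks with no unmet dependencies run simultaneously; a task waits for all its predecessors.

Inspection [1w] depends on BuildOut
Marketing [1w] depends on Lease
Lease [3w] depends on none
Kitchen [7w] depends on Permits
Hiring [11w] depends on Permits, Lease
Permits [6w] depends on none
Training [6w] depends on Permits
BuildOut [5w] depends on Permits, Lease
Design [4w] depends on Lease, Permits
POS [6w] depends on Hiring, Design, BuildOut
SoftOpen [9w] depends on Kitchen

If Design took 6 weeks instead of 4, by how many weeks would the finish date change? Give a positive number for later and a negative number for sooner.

0

Baseline: Permits→Hiring→POS = 6+11+6 = 23 → 23 weeks.
Design has 7 weeks of float (longest path through it is 16).
No other chain overtakes it, so the finish is 23 weeks.
Change in finish: 23 − 23 = +0 weeks.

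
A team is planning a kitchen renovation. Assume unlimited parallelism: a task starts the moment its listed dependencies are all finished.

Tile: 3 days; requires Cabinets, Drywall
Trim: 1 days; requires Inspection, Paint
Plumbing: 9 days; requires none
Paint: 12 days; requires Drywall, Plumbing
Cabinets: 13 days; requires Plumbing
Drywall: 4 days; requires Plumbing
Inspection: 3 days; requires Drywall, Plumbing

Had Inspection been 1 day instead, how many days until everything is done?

26

The binding path is Plumbing→Drywall→Paint→Trim = 9+4+12+1 = 26; finish at 26 days.
Inspection is off the critical path — its longest chain is 17 days, giving 9 of slack.
The critical path is still Plumbing→Drywall→Paint→Trim; finish is now 26 days.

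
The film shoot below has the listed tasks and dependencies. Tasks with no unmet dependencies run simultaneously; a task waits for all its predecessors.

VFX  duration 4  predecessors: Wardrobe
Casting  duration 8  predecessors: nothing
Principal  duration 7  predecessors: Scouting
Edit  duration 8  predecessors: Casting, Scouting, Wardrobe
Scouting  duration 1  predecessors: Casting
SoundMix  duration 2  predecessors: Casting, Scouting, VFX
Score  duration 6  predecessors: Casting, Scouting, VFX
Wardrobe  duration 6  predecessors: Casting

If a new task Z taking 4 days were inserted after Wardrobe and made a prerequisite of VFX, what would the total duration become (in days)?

28

Originally the job takes 24 days.
With Z inserted, VFX now waits for max(Wardrobe, Z).
New critical path: Casting→Wardrobe→Z→VFX→Score = 8+6+4+4+6 = 28 ⇒ 28 days.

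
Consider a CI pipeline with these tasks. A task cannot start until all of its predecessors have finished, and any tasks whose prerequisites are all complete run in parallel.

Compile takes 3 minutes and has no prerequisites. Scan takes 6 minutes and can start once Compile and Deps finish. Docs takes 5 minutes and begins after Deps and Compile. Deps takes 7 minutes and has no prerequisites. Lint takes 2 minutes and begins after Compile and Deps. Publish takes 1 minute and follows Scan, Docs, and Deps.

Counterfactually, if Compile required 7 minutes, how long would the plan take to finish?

As given, the longest chain is Deps→Scan→Publish = 7+6+1 = 14, so the finish is 14 minutes.
Compile is off the critical path — its longest chain is 10 minutes, giving 4 of slack.
No other chain overtakes it, so the finish is 14 minutes.

14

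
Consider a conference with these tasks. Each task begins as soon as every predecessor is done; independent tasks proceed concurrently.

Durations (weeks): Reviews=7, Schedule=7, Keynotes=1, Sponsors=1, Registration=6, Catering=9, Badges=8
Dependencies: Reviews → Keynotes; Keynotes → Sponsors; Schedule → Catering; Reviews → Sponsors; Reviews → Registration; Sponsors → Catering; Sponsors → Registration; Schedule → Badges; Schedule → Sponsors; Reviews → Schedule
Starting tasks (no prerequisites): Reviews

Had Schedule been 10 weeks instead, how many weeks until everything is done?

Actual critical path: Reviews→Schedule→Sponsors→Catering = 7+7+1+9 = 24 ⇒ 24 weeks.
Schedule lies on that path, so at 10 weeks the path becomes 27 weeks.
The critical path is still Reviews→Schedule→Sponsors→Catering; finish is now 27 weeks.

27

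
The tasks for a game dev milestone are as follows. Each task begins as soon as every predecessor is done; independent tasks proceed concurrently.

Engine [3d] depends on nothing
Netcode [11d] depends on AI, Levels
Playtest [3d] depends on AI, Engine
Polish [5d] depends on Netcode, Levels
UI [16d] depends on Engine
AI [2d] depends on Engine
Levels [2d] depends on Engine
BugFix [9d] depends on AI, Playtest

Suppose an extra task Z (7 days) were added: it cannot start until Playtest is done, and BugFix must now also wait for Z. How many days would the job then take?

Originally the job takes 21 days.
With Z inserted, BugFix now waits for max(AI, Playtest, Z).
New critical path: Engine→AI→Playtest→Z→BugFix = 3+2+3+7+9 = 24 ⇒ 24 days.

24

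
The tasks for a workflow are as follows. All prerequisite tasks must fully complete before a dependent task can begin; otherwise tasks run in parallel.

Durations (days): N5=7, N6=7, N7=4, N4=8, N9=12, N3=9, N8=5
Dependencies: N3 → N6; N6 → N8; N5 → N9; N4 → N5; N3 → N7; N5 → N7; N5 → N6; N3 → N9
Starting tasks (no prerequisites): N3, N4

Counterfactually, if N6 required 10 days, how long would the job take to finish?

30

As given, the longest chain is N4→N5→N6→N8 = 8+7+7+5 = 27, so the finish is 27 days.
N6 lies on that path, so at 10 days the path becomes 30 days.
The critical path is still N4→N5→N6→N8; finish is now 30 days.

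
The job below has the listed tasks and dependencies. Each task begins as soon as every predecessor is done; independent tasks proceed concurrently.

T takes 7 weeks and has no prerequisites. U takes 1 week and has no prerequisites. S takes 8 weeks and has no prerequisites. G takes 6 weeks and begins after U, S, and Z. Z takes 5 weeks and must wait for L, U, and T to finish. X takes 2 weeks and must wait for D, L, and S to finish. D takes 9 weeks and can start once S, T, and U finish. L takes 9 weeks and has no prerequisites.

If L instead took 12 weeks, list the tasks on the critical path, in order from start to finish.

L, Z, G

Actual critical path: L→Z→G = 9+5+6 = 20 ⇒ 20 weeks.
Since L is critical, the +3 change carries straight to that chain (now 23 weeks).
No other chain overtakes it, so the finish is 23 weeks.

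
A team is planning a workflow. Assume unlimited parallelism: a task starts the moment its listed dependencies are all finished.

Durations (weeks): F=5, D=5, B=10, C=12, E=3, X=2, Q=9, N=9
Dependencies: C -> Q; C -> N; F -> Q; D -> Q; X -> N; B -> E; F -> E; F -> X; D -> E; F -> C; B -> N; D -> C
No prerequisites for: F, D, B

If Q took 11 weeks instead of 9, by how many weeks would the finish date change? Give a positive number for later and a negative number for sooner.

2

Baseline: F→C→Q = 5+12+9 = 26 → 26 weeks.
Q lies on that path, so at 11 weeks the path becomes 28 weeks.
That remains the longest chain; total 28 weeks.
Change in finish: 28 − 26 = +2 weeks.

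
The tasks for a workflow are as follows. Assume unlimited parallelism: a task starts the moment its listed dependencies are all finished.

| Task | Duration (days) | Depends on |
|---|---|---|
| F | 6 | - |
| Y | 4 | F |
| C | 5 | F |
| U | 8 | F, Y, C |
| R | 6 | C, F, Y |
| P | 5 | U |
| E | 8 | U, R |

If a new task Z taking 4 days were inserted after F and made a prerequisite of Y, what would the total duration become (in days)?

Originally the project takes 27 days.
With Z inserted, Y now waits for max(F, Z).
New critical path: F→Z→Y→U→E = 6+4+4+8+8 = 30 ⇒ 30 days.

30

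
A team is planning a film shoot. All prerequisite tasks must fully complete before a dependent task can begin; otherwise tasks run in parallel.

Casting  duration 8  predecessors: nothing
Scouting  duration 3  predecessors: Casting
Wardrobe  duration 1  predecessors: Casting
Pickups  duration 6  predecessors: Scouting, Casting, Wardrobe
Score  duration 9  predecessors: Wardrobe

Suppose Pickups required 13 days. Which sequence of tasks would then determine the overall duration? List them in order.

Casting, Scouting, Pickups

The binding path is Casting→Wardrobe→Score = 8+1+9 = 18; finish at 18 days.
Pickups has 1 day of float (longest path through it is 17).
The binding chain switches to Casting→Scouting→Pickups = 8+3+13 = 24; finish 24 days.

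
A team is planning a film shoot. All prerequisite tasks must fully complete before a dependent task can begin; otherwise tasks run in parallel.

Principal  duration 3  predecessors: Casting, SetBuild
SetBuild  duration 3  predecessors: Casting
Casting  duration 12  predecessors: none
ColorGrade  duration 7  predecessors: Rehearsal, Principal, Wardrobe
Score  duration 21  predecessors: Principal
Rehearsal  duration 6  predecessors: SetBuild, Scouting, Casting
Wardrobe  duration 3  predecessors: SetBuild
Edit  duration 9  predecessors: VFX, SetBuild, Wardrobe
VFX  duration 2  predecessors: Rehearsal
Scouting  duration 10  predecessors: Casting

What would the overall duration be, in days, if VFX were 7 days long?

44

Actual critical path: Casting→Scouting→Rehearsal→VFX→Edit = 12+10+6+2+9 = 39 ⇒ 39 days.
Since VFX is critical, the +5 change carries straight to that chain (now 44 days).
That remains the longest chain; total 44 days.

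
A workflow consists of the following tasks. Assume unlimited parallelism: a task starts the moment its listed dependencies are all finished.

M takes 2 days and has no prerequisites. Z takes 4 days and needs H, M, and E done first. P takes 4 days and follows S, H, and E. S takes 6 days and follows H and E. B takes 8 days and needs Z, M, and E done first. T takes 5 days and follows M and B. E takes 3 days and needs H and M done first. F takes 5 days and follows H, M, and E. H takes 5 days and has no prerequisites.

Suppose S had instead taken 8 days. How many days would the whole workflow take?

25

Actual critical path: H→E→Z→B→T = 5+3+4+8+5 = 25 ⇒ 25 days.
The longest path through S is only 18 days, so S has float 7.
That remains the longest chain; total 25 days.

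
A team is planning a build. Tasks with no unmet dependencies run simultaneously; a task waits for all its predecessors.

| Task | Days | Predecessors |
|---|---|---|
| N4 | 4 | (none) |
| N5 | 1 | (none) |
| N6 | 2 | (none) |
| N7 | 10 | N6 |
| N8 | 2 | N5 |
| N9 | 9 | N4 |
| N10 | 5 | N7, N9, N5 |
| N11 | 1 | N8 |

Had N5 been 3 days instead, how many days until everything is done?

Actual critical path: N4→N9→N10 = 4+9+5 = 18 ⇒ 18 days.
N5 has 12 days of float (longest path through it is 6).
No other chain overtakes it, so the finish is 18 days.

18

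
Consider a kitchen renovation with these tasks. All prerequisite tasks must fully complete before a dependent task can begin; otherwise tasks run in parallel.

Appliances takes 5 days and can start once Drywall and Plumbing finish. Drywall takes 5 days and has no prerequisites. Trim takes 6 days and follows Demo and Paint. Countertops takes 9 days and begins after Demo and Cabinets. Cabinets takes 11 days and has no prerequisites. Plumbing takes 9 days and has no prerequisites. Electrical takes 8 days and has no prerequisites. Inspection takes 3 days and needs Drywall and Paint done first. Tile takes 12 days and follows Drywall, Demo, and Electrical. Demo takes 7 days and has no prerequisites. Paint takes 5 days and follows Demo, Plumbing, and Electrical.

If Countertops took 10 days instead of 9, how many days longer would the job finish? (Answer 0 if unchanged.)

1

Actual critical path: Cabinets→Countertops = 11+9 = 20 ⇒ 20 days.
Countertops lies on that path, so at 10 days the path becomes 21 days.
That remains the longest chain; total 21 days.
Change in finish: 21 − 20 = +1 days.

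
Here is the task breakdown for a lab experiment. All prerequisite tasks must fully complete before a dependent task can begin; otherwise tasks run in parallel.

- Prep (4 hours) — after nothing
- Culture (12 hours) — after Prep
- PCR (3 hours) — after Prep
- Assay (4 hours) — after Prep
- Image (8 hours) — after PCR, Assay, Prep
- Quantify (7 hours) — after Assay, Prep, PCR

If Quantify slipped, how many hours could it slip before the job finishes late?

Prep→Culture = 4+12 = 16 sets the makespan at 16 hours.
Quantify finishes as early as 15 and must finish by 16.
Slack of Quantify = 9 − 8 = 1 hour.

1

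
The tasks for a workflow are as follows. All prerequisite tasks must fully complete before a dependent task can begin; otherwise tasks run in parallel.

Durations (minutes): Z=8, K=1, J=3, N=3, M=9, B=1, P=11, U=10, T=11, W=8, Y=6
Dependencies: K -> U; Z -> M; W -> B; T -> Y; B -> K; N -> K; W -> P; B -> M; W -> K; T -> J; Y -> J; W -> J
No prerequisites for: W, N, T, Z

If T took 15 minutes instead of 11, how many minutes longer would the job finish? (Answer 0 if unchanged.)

Critical path before the change: T→Y→J = 11+6+3 = 20 giving 20 minutes.
Since T is critical, the +4 change carries straight to that chain (now 24 minutes).
That remains the longest chain; total 24 minutes.
Change in finish: 24 − 20 = +4 minutes.

4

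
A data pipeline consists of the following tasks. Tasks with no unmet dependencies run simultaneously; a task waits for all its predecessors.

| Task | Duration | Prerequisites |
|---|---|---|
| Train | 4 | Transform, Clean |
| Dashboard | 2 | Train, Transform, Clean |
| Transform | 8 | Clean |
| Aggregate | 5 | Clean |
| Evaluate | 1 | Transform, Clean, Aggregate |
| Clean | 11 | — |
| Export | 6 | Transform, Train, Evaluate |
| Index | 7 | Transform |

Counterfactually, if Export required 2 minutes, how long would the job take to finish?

As given, the longest chain is Clean→Transform→Train→Export = 11+8+4+6 = 29, so the finish is 29 minutes.
Since Export is critical, the -4 change carries straight to that chain (now 25 minutes).
The binding chain switches to Clean→Transform→Index = 11+8+7 = 26; finish 26 minutes.

26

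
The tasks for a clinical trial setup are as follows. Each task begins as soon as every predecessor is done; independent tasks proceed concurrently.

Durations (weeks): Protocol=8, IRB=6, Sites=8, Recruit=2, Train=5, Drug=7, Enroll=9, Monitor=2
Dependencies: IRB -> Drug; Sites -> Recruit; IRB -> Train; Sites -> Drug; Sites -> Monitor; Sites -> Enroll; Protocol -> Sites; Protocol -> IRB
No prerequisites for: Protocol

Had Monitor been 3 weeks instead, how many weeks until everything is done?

Actual critical path: Protocol→Sites→Enroll = 8+8+9 = 25 ⇒ 25 weeks.
Monitor is off the critical path — its longest chain is 18 weeks, giving 7 of slack.
No other chain overtakes it, so the finish is 25 weeks.

25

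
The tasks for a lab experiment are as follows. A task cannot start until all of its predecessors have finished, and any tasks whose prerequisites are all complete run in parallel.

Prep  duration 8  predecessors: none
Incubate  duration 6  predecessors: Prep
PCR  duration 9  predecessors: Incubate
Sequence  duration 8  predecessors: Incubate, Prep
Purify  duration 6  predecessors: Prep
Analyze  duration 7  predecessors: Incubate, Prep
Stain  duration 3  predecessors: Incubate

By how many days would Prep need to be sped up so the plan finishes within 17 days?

6

Current finish: 23 days; target: 17.
Prep is on every critical path, so each day cut from Prep cuts the finish by one (this holds down to a finish of 16).
Need 23 − 17 = 6 days off Prep → Prep becomes 2 days, finish becomes 17.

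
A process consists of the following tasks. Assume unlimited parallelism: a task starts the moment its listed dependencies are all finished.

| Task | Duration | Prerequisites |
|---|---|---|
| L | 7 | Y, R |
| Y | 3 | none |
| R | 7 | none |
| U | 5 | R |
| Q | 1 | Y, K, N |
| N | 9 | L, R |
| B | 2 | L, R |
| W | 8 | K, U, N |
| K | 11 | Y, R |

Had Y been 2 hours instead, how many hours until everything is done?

Baseline: R→L→N→W = 7+7+9+8 = 31 → 31 hours.
The longest path through Y is only 27 hours, so Y has float 4.
No other chain overtakes it, so the finish is 31 hours.

31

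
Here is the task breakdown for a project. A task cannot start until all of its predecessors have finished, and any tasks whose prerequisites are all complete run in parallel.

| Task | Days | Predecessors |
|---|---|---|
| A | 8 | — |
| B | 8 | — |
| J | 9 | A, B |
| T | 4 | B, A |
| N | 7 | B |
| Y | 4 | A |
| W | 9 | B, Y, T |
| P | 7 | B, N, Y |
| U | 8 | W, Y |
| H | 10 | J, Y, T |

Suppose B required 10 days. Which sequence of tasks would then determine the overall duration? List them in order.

B, T, W, U

The binding path is B→T→W→U = 8+4+9+8 = 29; finish at 29 days.
B is on the critical path; changing it to 10 makes that path 31 days.
The critical path is still B→T→W→U; finish is now 31 days.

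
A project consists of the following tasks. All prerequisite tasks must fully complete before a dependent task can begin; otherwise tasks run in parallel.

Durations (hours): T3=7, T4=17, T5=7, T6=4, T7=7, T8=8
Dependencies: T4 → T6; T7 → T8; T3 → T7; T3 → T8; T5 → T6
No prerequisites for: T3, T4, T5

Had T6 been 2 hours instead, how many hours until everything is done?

As given, the longest chain is T3→T7→T8 = 7+7+8 = 22, so the finish is 22 hours.
T6 is off the critical path — its longest chain is 21 hours, giving 1 of slack.
The critical path is still T3→T7→T8; finish is now 22 hours.

22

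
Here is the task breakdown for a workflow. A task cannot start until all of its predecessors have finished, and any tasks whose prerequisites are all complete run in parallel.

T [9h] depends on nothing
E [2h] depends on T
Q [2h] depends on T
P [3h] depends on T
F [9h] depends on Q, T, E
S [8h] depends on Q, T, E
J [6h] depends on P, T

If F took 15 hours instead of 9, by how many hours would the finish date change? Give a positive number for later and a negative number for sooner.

Critical path before the change: T→E→F = 9+2+9 = 20 giving 20 hours.
F lies on that path, so at 15 hours the path becomes 26 hours.
No other chain overtakes it, so the finish is 26 hours.
Change in finish: 26 − 20 = +6 hours.

6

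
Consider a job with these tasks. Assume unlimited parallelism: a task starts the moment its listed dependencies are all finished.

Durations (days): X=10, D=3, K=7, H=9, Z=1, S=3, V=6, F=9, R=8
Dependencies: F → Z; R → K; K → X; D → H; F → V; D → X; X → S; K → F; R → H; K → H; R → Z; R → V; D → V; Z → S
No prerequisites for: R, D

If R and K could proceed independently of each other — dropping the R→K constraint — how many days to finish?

22

Original critical path: R→K→F→V = 8+7+9+6 = 30 ⇒ 30 days.
Without R→K, K's earliest start moves from 8 to 0.
After: K→F→V = 7+9+6 = 22 → 22 days.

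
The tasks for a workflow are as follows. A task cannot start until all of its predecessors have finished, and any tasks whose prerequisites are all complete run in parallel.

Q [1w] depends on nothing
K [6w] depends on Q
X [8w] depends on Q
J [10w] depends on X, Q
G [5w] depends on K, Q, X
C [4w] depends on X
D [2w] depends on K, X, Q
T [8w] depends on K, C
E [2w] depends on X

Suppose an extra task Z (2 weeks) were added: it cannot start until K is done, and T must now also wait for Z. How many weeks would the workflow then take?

Originally the workflow takes 21 weeks.
With Z inserted, T now waits for max(K, C, Z).
New critical path: Q→X→C→T = 1+8+4+8 = 21 ⇒ 21 weeks.

21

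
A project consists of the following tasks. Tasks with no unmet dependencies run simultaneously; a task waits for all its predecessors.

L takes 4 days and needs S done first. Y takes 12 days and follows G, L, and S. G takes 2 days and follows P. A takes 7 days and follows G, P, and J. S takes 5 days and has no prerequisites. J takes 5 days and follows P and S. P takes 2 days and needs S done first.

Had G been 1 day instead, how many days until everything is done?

21

Baseline: S→P→G→Y = 5+2+2+12 = 21 → 21 days.
G is on the critical path; changing it to 1 makes that path 20 days.
Now S→L→Y = 5+4+12 = 21 is longest, so the finish becomes 21 days.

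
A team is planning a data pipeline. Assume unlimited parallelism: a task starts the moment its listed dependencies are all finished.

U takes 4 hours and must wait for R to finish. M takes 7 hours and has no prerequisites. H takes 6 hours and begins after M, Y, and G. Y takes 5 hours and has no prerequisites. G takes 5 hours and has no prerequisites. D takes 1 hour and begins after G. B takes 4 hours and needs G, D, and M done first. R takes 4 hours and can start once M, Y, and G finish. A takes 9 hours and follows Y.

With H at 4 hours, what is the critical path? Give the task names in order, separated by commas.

The binding path is M→R→U = 7+4+4 = 15; finish at 15 hours.
H has 2 hours of float (longest path through it is 13).
The critical path is still M→R→U; finish is now 15 hours.

M, R, U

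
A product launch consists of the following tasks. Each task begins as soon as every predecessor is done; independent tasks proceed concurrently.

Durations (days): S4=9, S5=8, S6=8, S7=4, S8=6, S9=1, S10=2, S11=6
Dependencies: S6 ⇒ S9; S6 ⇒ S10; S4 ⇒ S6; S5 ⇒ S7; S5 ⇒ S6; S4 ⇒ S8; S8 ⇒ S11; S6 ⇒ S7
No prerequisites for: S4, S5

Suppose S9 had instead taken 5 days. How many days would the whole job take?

Actual critical path: S4→S6→S7 = 9+8+4 = 21 ⇒ 21 days.
S9 is off the critical path — its longest chain is 18 days, giving 3 of slack.
The binding chain switches to S4→S6→S9 = 9+8+5 = 22; finish 22 days.

22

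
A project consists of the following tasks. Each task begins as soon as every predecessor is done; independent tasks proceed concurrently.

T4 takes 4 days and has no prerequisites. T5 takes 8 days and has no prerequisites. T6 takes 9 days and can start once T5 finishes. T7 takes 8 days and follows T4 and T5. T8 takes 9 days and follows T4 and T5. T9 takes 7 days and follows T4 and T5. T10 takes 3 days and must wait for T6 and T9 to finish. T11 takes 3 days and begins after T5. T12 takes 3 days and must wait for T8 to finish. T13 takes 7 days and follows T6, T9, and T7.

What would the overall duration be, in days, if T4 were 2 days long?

As given, the longest chain is T5→T6→T13 = 8+9+7 = 24, so the finish is 24 days.
T4 is off the critical path — its longest chain is 19 days, giving 5 of slack.
The critical path is still T5→T6→T13; finish is now 24 days.

24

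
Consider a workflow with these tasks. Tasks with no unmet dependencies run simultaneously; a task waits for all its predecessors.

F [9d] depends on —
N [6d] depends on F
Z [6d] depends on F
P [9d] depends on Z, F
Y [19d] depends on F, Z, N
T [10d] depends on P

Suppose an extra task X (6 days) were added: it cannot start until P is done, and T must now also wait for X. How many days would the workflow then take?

40

Originally the workflow takes 34 days.
With X inserted, T now waits for max(P, X).
New critical path: F→Z→P→X→T = 9+6+9+6+10 = 40 ⇒ 40 days.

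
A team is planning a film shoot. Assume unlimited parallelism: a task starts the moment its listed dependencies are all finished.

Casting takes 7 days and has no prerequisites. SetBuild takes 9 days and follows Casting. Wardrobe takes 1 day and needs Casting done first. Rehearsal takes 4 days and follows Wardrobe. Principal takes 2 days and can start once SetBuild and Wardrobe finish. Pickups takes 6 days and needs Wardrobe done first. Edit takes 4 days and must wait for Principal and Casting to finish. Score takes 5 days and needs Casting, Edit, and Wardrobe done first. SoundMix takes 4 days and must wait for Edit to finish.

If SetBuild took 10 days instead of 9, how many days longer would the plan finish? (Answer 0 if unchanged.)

1

Actual critical path: Casting→SetBuild→Principal→Edit→Score = 7+9+2+4+5 = 27 ⇒ 27 days.
Since SetBuild is critical, the +1 change carries straight to that chain (now 28 days).
No other chain overtakes it, so the finish is 28 days.
Change in finish: 28 − 27 = +1 days.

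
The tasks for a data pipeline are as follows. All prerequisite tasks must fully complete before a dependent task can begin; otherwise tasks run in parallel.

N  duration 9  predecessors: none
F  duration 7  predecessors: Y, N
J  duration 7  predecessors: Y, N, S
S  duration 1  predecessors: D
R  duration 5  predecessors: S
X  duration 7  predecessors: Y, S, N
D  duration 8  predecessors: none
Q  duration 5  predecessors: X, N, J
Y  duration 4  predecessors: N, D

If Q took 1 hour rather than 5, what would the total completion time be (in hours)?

21

Critical path before the change: N→Y→J→Q = 9+4+7+5 = 25 giving 25 hours.
Q is on the critical path; changing it to 1 makes that path 21 hours.
That remains the longest chain; total 21 hours.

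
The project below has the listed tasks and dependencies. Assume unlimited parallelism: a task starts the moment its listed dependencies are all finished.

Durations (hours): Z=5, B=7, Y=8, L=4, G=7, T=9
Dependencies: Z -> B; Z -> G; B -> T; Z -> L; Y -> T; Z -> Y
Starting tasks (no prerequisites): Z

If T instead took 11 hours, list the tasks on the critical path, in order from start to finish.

Z, Y, T

The binding path is Z→Y→T = 5+8+9 = 22; finish at 22 hours.
Since T is critical, the +2 change carries straight to that chain (now 24 hours).
The critical path is still Z→Y→T; finish is now 24 hours.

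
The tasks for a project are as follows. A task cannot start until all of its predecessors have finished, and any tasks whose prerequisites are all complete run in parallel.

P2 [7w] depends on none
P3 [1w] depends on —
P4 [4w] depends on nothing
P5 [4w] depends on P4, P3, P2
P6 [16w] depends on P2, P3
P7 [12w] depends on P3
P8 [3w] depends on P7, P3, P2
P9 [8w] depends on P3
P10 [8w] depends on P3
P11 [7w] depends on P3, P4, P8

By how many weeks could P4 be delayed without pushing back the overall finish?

The longest chain is P2→P6 = 7+16 = 23; overall finish 23 weeks.
P4 finishes as early as 4 and must finish by 16.
Slack of P4 = 12 − 0 = 12 weeks.

12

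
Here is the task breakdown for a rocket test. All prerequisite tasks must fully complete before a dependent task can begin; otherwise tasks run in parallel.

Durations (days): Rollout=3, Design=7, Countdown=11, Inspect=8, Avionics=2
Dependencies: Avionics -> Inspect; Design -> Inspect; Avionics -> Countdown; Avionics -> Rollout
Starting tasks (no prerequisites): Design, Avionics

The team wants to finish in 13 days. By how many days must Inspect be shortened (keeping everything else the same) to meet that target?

2

Current finish: 15 days; target: 13.
Inspect is on every critical path, so each day cut from Inspect cuts the finish by one (this holds down to a finish of 13).
Need 15 − 13 = 2 days off Inspect → Inspect becomes 6 days, finish becomes 13.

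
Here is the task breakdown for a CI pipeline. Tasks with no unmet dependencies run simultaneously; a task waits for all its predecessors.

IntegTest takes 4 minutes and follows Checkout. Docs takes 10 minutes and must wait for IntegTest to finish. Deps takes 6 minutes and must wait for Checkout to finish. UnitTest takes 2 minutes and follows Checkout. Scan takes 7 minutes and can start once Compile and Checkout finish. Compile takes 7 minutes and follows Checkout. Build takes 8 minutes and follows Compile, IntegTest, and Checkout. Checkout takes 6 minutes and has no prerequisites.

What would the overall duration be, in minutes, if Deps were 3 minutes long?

21

Baseline: Checkout→Compile→Build = 6+7+8 = 21 → 21 minutes.
The longest path through Deps is only 12 minutes, so Deps has float 9.
No other chain overtakes it, so the finish is 21 minutes.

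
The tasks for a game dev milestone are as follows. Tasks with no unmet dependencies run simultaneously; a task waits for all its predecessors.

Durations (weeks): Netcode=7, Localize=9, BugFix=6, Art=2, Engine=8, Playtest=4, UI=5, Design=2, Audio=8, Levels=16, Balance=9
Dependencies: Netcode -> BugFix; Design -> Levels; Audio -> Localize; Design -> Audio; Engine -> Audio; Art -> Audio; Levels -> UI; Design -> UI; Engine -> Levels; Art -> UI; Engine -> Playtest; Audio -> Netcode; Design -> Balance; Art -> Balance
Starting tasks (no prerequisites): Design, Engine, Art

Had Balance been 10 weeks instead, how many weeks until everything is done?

29

The binding path is Engine→Levels→UI = 8+16+5 = 29; finish at 29 weeks.
Balance has 18 weeks of float (longest path through it is 11).
The critical path is still Engine→Levels→UI; finish is now 29 weeks.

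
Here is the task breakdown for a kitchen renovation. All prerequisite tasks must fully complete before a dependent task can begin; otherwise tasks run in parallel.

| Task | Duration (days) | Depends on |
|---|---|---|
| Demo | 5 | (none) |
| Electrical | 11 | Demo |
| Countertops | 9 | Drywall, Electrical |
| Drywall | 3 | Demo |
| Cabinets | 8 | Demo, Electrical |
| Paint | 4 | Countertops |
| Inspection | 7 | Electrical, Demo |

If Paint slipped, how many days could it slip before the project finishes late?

0

The longest chain is Demo→Electrical→Countertops→Paint = 5+11+9+4 = 29; overall finish 29 days.
The longest chain containing Paint totals 29 days.
Slack of Paint = 25 − 25 = 0 days.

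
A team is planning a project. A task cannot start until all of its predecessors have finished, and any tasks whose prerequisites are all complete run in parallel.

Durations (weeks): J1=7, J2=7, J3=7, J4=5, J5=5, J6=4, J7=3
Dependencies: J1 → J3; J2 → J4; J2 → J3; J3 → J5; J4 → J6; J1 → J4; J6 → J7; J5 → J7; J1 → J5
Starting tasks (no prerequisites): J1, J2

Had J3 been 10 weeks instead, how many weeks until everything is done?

25

As given, the longest chain is J1→J3→J5→J7 = 7+7+5+3 = 22, so the finish is 22 weeks.
Since J3 is critical, the +3 change carries straight to that chain (now 25 weeks).
That remains the longest chain; total 25 weeks.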